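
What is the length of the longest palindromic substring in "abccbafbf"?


Input: "abccbafbf"
Checking substrings for palindromes:
  [0:6] "abccba" (len 6) => palindrome
  [1:5] "bccb" (len 4) => palindrome
  [6:9] "fbf" (len 3) => palindrome
  [2:4] "cc" (len 2) => palindrome
Longest palindromic substring: "abccba" with length 6

6


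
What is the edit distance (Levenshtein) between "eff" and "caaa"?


Computing edit distance: "eff" -> "caaa"
DP table:
           c    a    a    a
      0    1    2    3    4
  e   1    1    2    3    4
  f   2    2    2    3    4
  f   3    3    3    3    4
Edit distance = dp[3][4] = 4

4


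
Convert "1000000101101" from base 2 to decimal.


Input: "1000000101101" in base 2
Positional expansion:
  Digit '1' (value 1) x 2^12 = 4096
  Digit '0' (value 0) x 2^11 = 0
  Digit '0' (value 0) x 2^10 = 0
  Digit '0' (value 0) x 2^9 = 0
  Digit '0' (value 0) x 2^8 = 0
  Digit '0' (value 0) x 2^7 = 0
  Digit '0' (value 0) x 2^6 = 0
  Digit '1' (value 1) x 2^5 = 32
  Digit '0' (value 0) x 2^4 = 0
  Digit '1' (value 1) x 2^3 = 8
  Digit '1' (value 1) x 2^2 = 4
  Digit '0' (value 0) x 2^1 = 0
  Digit '1' (value 1) x 2^0 = 1
Sum = 4141

4141


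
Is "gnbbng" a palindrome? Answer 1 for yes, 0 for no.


Input: gnbbng
Reversed: gnbbng
  Compare pos 0 ('g') with pos 5 ('g'): match
  Compare pos 1 ('n') with pos 4 ('n'): match
  Compare pos 2 ('b') with pos 3 ('b'): match
Result: palindrome

1


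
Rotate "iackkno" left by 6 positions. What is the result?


Input: "iackkno", rotate left by 6
First 6 characters: "iackkn"
Remaining characters: "o"
Concatenate remaining + first: "o" + "iackkn" = "oiackkn"

oiackkn


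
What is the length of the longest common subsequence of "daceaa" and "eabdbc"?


LCS of "daceaa" and "eabdbc"
DP table:
           e    a    b    d    b    c
      0    0    0    0    0    0    0
  d   0    0    0    0    1    1    1
  a   0    0    1    1    1    1    1
  c   0    0    1    1    1    1    2
  e   0    1    1    1    1    1    2
  a   0    1    2    2    2    2    2
  a   0    1    2    2    2    2    2
LCS length = dp[6][6] = 2

2


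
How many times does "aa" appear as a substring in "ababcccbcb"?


Searching for "aa" in "ababcccbcb"
Scanning each position:
  Position 0: "ab" => no
  Position 1: "ba" => no
  Position 2: "ab" => no
  Position 3: "bc" => no
  Position 4: "cc" => no
  Position 5: "cc" => no
  Position 6: "cb" => no
  Position 7: "bc" => no
  Position 8: "cb" => no
Total occurrences: 0

0


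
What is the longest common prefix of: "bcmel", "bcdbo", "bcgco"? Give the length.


Words: bcmel, bcdbo, bcgco
  Position 0: all 'b' => match
  Position 1: all 'c' => match
  Position 2: ('m', 'd', 'g') => mismatch, stop
LCP = "bc" (length 2)

2


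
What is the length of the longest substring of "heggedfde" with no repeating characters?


Input: "heggedfde"
Sliding window (track last position of each char):
  Position 0 ('h'): window [0,0] length 1 -- new best
  Position 1 ('e'): window [0,1] length 2 -- new best
  Position 2 ('g'): window [0,2] length 3 -- new best
  Position 3 ('g'): repeat (last at 2), move window start to 3
  Position 3 ('g'): window [3,3] length 1
  Position 4 ('e'): window [3,4] length 2
  Position 5 ('d'): window [3,5] length 3
  Position 6 ('f'): window [3,6] length 4 -- new best
  Position 7 ('d'): repeat (last at 5), move window start to 6
  Position 7 ('d'): window [6,7] length 2
  Position 8 ('e'): window [6,8] length 3
Longest substring with no repeats: "gedf" with length 4

4


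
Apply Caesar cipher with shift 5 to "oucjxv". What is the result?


Caesar cipher: shift "oucjxv" by 5
  'o' (pos 14) + 5 = pos 19 = 't'
  'u' (pos 20) + 5 = pos 25 = 'z'
  'c' (pos 2) + 5 = pos 7 = 'h'
  'j' (pos 9) + 5 = pos 14 = 'o'
  'x' (pos 23) + 5 = pos 2 = 'c'
  'v' (pos 21) + 5 = pos 0 = 'a'
Result: tzhoca

tzhoca


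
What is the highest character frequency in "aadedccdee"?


Input: aadedccdee
Character counts:
  'a': 2
  'c': 2
  'd': 3
  'e': 3
Maximum frequency: 3

3


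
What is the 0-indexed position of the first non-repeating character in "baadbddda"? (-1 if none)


Input: baadbddda
Character frequencies:
  'a': 3
  'b': 2
  'd': 4
Scanning left to right for freq == 1:
  Position 0 ('b'): freq=2, skip
  Position 1 ('a'): freq=3, skip
  Position 2 ('a'): freq=3, skip
  Position 3 ('d'): freq=4, skip
  Position 4 ('b'): freq=2, skip
  Position 5 ('d'): freq=4, skip
  Position 6 ('d'): freq=4, skip
  Position 7 ('d'): freq=4, skip
  Position 8 ('a'): freq=3, skip
  No unique character found => answer = -1

-1


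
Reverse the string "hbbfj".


Input: hbbfj
Reading characters right to left:
  Position 4: 'j'
  Position 3: 'f'
  Position 2: 'b'
  Position 1: 'b'
  Position 0: 'h'
Reversed: jfbbh

jfbbh


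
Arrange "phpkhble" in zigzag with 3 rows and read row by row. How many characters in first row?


Zigzag "phpkhble" into 3 rows:
Placing characters:
  'p' => row 0
  'h' => row 1
  'p' => row 2
  'k' => row 1
  'h' => row 0
  'b' => row 1
  'l' => row 2
  'e' => row 1
Rows:
  Row 0: "ph"
  Row 1: "hkbe"
  Row 2: "pl"
First row length: 2

2


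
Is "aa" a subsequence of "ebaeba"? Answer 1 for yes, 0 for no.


Check if "aa" is a subsequence of "ebaeba"
Greedy scan:
  Position 0 ('e'): no match needed
  Position 1 ('b'): no match needed
  Position 2 ('a'): matches sub[0] = 'a'
  Position 3 ('e'): no match needed
  Position 4 ('b'): no match needed
  Position 5 ('a'): matches sub[1] = 'a'
All 2 characters matched => is a subsequence

1


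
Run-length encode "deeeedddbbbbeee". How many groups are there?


Input: deeeedddbbbbeee
Scanning for consecutive runs:
  Group 1: 'd' x 1 (positions 0-0)
  Group 2: 'e' x 4 (positions 1-4)
  Group 3: 'd' x 3 (positions 5-7)
  Group 4: 'b' x 4 (positions 8-11)
  Group 5: 'e' x 3 (positions 12-14)
Total groups: 5

5


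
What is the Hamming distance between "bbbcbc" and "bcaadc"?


Comparing "bbbcbc" and "bcaadc" position by position:
  Position 0: 'b' vs 'b' => same
  Position 1: 'b' vs 'c' => differ
  Position 2: 'b' vs 'a' => differ
  Position 3: 'c' vs 'a' => differ
  Position 4: 'b' vs 'd' => differ
  Position 5: 'c' vs 'c' => same
Total differences (Hamming distance): 4

4


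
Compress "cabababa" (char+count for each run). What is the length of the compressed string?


Input: cabababa
Runs:
  'c' x 1 => "c1"
  'a' x 1 => "a1"
  'b' x 1 => "b1"
  'a' x 1 => "a1"
  'b' x 1 => "b1"
  'a' x 1 => "a1"
  'b' x 1 => "b1"
  'a' x 1 => "a1"
Compressed: "c1a1b1a1b1a1b1a1"
Compressed length: 16

16


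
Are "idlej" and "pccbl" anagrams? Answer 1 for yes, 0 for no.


Strings: "idlej", "pccbl"
Sorted first:  deijl
Sorted second: bcclp
Differ at position 0: 'd' vs 'b' => not anagrams

0


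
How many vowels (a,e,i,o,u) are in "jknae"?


Input: jknae
Checking each character:
  'j' at position 0: consonant
  'k' at position 1: consonant
  'n' at position 2: consonant
  'a' at position 3: vowel (running total: 1)
  'e' at position 4: vowel (running total: 2)
Total vowels: 2

2


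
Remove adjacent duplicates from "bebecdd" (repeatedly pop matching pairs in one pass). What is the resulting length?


Input: bebecdd
Stack-based adjacent duplicate removal:
  Read 'b': push. Stack: b
  Read 'e': push. Stack: be
  Read 'b': push. Stack: beb
  Read 'e': push. Stack: bebe
  Read 'c': push. Stack: bebec
  Read 'd': push. Stack: bebecd
  Read 'd': matches stack top 'd' => pop. Stack: bebec
Final stack: "bebec" (length 5)

5


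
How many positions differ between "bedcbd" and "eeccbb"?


Comparing "bedcbd" and "eeccbb" position by position:
  Position 0: 'b' vs 'e' => DIFFER
  Position 1: 'e' vs 'e' => same
  Position 2: 'd' vs 'c' => DIFFER
  Position 3: 'c' vs 'c' => same
  Position 4: 'b' vs 'b' => same
  Position 5: 'd' vs 'b' => DIFFER
Positions that differ: 3

3


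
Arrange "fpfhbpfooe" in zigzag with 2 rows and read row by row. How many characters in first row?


Zigzag "fpfhbpfooe" into 2 rows:
Placing characters:
  'f' => row 0
  'p' => row 1
  'f' => row 0
  'h' => row 1
  'b' => row 0
  'p' => row 1
  'f' => row 0
  'o' => row 1
  'o' => row 0
  'e' => row 1
Rows:
  Row 0: "ffbfo"
  Row 1: "phpoe"
First row length: 5

5


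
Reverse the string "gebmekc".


Input: gebmekc
Reading characters right to left:
  Position 6: 'c'
  Position 5: 'k'
  Position 4: 'e'
  Position 3: 'm'
  Position 2: 'b'
  Position 1: 'e'
  Position 0: 'g'
Reversed: ckembeg

ckembeg


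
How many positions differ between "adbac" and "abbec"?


Comparing "adbac" and "abbec" position by position:
  Position 0: 'a' vs 'a' => same
  Position 1: 'd' vs 'b' => DIFFER
  Position 2: 'b' vs 'b' => same
  Position 3: 'a' vs 'e' => DIFFER
  Position 4: 'c' vs 'c' => same
Positions that differ: 2

2


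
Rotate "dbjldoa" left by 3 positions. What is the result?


Input: "dbjldoa", rotate left by 3
First 3 characters: "dbj"
Remaining characters: "ldoa"
Concatenate remaining + first: "ldoa" + "dbj" = "ldoadbj"

ldoadbj


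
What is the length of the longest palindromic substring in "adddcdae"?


Input: "adddcdae"
Checking substrings for palindromes:
  [1:4] "ddd" (len 3) => palindrome
  [3:6] "dcd" (len 3) => palindrome
  [1:3] "dd" (len 2) => palindrome
  [2:4] "dd" (len 2) => palindrome
Longest palindromic substring: "ddd" with length 3

3


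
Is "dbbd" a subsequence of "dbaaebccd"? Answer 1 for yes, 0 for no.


Check if "dbbd" is a subsequence of "dbaaebccd"
Greedy scan:
  Position 0 ('d'): matches sub[0] = 'd'
  Position 1 ('b'): matches sub[1] = 'b'
  Position 2 ('a'): no match needed
  Position 3 ('a'): no match needed
  Position 4 ('e'): no match needed
  Position 5 ('b'): matches sub[2] = 'b'
  Position 6 ('c'): no match needed
  Position 7 ('c'): no match needed
  Position 8 ('d'): matches sub[3] = 'd'
All 4 characters matched => is a subsequence

1


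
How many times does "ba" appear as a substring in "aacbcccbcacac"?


Searching for "ba" in "aacbcccbcacac"
Scanning each position:
  Position 0: "aa" => no
  Position 1: "ac" => no
  Position 2: "cb" => no
  Position 3: "bc" => no
  Position 4: "cc" => no
  Position 5: "cc" => no
  Position 6: "cb" => no
  Position 7: "bc" => no
  Position 8: "ca" => no
  Position 9: "ac" => no
  Position 10: "ca" => no
  Position 11: "ac" => no
Total occurrences: 0

0


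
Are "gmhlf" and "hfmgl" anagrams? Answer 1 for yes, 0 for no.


Strings: "gmhlf", "hfmgl"
Sorted first:  fghlm
Sorted second: fghlm
Sorted forms match => anagrams

1


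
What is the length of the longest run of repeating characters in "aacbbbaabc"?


Input: "aacbbbaabc"
Scanning for longest run:
  Position 1 ('a'): continues run of 'a', length=2
  Position 2 ('c'): new char, reset run to 1
  Position 3 ('b'): new char, reset run to 1
  Position 4 ('b'): continues run of 'b', length=2
  Position 5 ('b'): continues run of 'b', length=3
  Position 6 ('a'): new char, reset run to 1
  Position 7 ('a'): continues run of 'a', length=2
  Position 8 ('b'): new char, reset run to 1
  Position 9 ('c'): new char, reset run to 1
Longest run: 'b' with length 3

3


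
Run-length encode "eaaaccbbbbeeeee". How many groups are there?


Input: eaaaccbbbbeeeee
Scanning for consecutive runs:
  Group 1: 'e' x 1 (positions 0-0)
  Group 2: 'a' x 3 (positions 1-3)
  Group 3: 'c' x 2 (positions 4-5)
  Group 4: 'b' x 4 (positions 6-9)
  Group 5: 'e' x 5 (positions 10-14)
Total groups: 5

5


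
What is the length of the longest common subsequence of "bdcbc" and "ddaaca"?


LCS of "bdcbc" and "ddaaca"
DP table:
           d    d    a    a    c    a
      0    0    0    0    0    0    0
  b   0    0    0    0    0    0    0
  d   0    1    1    1    1    1    1
  c   0    1    1    1    1    2    2
  b   0    1    1    1    1    2    2
  c   0    1    1    1    1    2    2
LCS length = dp[5][6] = 2

2


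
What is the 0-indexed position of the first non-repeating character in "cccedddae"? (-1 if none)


Input: cccedddae
Character frequencies:
  'a': 1
  'c': 3
  'd': 3
  'e': 2
Scanning left to right for freq == 1:
  Position 0 ('c'): freq=3, skip
  Position 1 ('c'): freq=3, skip
  Position 2 ('c'): freq=3, skip
  Position 3 ('e'): freq=2, skip
  Position 4 ('d'): freq=3, skip
  Position 5 ('d'): freq=3, skip
  Position 6 ('d'): freq=3, skip
  Position 7 ('a'): unique! => answer = 7

7


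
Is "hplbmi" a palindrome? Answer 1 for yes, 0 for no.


Input: hplbmi
Reversed: imblph
  Compare pos 0 ('h') with pos 5 ('i'): MISMATCH
  Compare pos 1 ('p') with pos 4 ('m'): MISMATCH
  Compare pos 2 ('l') with pos 3 ('b'): MISMATCH
Result: not a palindrome

0


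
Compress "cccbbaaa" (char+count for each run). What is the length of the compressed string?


Input: cccbbaaa
Runs:
  'c' x 3 => "c3"
  'b' x 2 => "b2"
  'a' x 3 => "a3"
Compressed: "c3b2a3"
Compressed length: 6

6


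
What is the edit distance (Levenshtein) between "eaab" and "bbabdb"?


Computing edit distance: "eaab" -> "bbabdb"
DP table:
           b    b    a    b    d    b
      0    1    2    3    4    5    6
  e   1    1    2    3    4    5    6
  a   2    2    2    2    3    4    5
  a   3    3    3    2    3    4    5
  b   4    3    3    3    2    3    4
Edit distance = dp[4][6] = 4

4


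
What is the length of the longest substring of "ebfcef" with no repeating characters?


Input: "ebfcef"
Sliding window (track last position of each char):
  Position 0 ('e'): window [0,0] length 1 -- new best
  Position 1 ('b'): window [0,1] length 2 -- new best
  Position 2 ('f'): window [0,2] length 3 -- new best
  Position 3 ('c'): window [0,3] length 4 -- new best
  Position 4 ('e'): repeat (last at 0), move window start to 1
  Position 4 ('e'): window [1,4] length 4
  Position 5 ('f'): repeat (last at 2), move window start to 3
  Position 5 ('f'): window [3,5] length 3
Longest substring with no repeats: "ebfc" with length 4

4


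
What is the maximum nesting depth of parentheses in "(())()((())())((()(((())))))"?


Input: "(())()((())())((()(((())))))"
Tracking depth:
  Position 0 '(': depth becomes 1
  Position 1 '(': depth becomes 2
  Position 2 ')': depth becomes 1
  Position 3 ')': depth becomes 0
  Position 4 '(': depth becomes 1
  Position 5 ')': depth becomes 0
  Position 6 '(': depth becomes 1
  Position 7 '(': depth becomes 2
  Position 8 '(': depth becomes 3
  Position 9 ')': depth becomes 2
  Position 10 ')': depth becomes 1
  Position 11 '(': depth becomes 2
  Position 12 ')': depth becomes 1
  Position 13 ')': depth becomes 0
  Position 14 '(': depth becomes 1
  Position 15 '(': depth becomes 2
  Position 16 '(': depth becomes 3
  Position 17 ')': depth becomes 2
  Position 18 '(': depth becomes 3
  Position 19 '(': depth becomes 4
  Position 20 '(': depth becomes 5
  Position 21 '(': depth becomes 6
  Position 22 ')': depth becomes 5
  Position 23 ')': depth becomes 4
  Position 24 ')': depth becomes 3
  Position 25 ')': depth becomes 2
  Position 26 ')': depth becomes 1
  Position 27 ')': depth becomes 0
Maximum depth reached: 6

6


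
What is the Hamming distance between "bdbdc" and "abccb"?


Comparing "bdbdc" and "abccb" position by position:
  Position 0: 'b' vs 'a' => differ
  Position 1: 'd' vs 'b' => differ
  Position 2: 'b' vs 'c' => differ
  Position 3: 'd' vs 'c' => differ
  Position 4: 'c' vs 'b' => differ
Total differences (Hamming distance): 5

5


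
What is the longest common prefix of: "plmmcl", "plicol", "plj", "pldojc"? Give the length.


Words: plmmcl, plicol, plj, pldojc
  Position 0: all 'p' => match
  Position 1: all 'l' => match
  Position 2: ('m', 'i', 'j', 'd') => mismatch, stop
LCP = "pl" (length 2)

2


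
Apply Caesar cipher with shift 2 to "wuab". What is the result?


Caesar cipher: shift "wuab" by 2
  'w' (pos 22) + 2 = pos 24 = 'y'
  'u' (pos 20) + 2 = pos 22 = 'w'
  'a' (pos 0) + 2 = pos 2 = 'c'
  'b' (pos 1) + 2 = pos 3 = 'd'
Result: ywcd

ywcd


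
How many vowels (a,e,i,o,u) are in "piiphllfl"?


Input: piiphllfl
Checking each character:
  'p' at position 0: consonant
  'i' at position 1: vowel (running total: 1)
  'i' at position 2: vowel (running total: 2)
  'p' at position 3: consonant
  'h' at position 4: consonant
  'l' at position 5: consonant
  'l' at position 6: consonant
  'f' at position 7: consonant
  'l' at position 8: consonant
Total vowels: 2

2


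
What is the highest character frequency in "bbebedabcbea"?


Input: bbebedabcbea
Character counts:
  'a': 2
  'b': 5
  'c': 1
  'd': 1
  'e': 3
Maximum frequency: 5

5


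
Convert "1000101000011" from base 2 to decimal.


Input: "1000101000011" in base 2
Positional expansion:
  Digit '1' (value 1) x 2^12 = 4096
  Digit '0' (value 0) x 2^11 = 0
  Digit '0' (value 0) x 2^10 = 0
  Digit '0' (value 0) x 2^9 = 0
  Digit '1' (value 1) x 2^8 = 256
  Digit '0' (value 0) x 2^7 = 0
  Digit '1' (value 1) x 2^6 = 64
  Digit '0' (value 0) x 2^5 = 0
  Digit '0' (value 0) x 2^4 = 0
  Digit '0' (value 0) x 2^3 = 0
  Digit '0' (value 0) x 2^2 = 0
  Digit '1' (value 1) x 2^1 = 2
  Digit '1' (value 1) x 2^0 = 1
Sum = 4419

4419


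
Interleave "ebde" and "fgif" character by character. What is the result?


Interleaving "ebde" and "fgif":
  Position 0: 'e' from first, 'f' from second => "ef"
  Position 1: 'b' from first, 'g' from second => "bg"
  Position 2: 'd' from first, 'i' from second => "di"
  Position 3: 'e' from first, 'f' from second => "ef"
Result: efbgdief

efbgdief


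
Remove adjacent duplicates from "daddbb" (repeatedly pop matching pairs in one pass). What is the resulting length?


Input: daddbb
Stack-based adjacent duplicate removal:
  Read 'd': push. Stack: d
  Read 'a': push. Stack: da
  Read 'd': push. Stack: dad
  Read 'd': matches stack top 'd' => pop. Stack: da
  Read 'b': push. Stack: dab
  Read 'b': matches stack top 'b' => pop. Stack: da
Final stack: "da" (length 2)

2


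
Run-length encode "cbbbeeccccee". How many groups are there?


Input: cbbbeeccccee
Scanning for consecutive runs:
  Group 1: 'c' x 1 (positions 0-0)
  Group 2: 'b' x 3 (positions 1-3)
  Group 3: 'e' x 2 (positions 4-5)
  Group 4: 'c' x 4 (positions 6-9)
  Group 5: 'e' x 2 (positions 10-11)
Total groups: 5

5


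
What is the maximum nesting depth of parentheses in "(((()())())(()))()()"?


Input: "(((()())())(()))()()"
Tracking depth:
  Position 0 '(': depth becomes 1
  Position 1 '(': depth becomes 2
  Position 2 '(': depth becomes 3
  Position 3 '(': depth becomes 4
  Position 4 ')': depth becomes 3
  Position 5 '(': depth becomes 4
  Position 6 ')': depth becomes 3
  Position 7 ')': depth becomes 2
  Position 8 '(': depth becomes 3
  Position 9 ')': depth becomes 2
  Position 10 ')': depth becomes 1
  Position 11 '(': depth becomes 2
  Position 12 '(': depth becomes 3
  Position 13 ')': depth becomes 2
  Position 14 ')': depth becomes 1
  Position 15 ')': depth becomes 0
  Position 16 '(': depth becomes 1
  Position 17 ')': depth becomes 0
  Position 18 '(': depth becomes 1
  Position 19 ')': depth becomes 0
Maximum depth reached: 4

4


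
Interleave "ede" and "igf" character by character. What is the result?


Interleaving "ede" and "igf":
  Position 0: 'e' from first, 'i' from second => "ei"
  Position 1: 'd' from first, 'g' from second => "dg"
  Position 2: 'e' from first, 'f' from second => "ef"
Result: eidgef

eidgef


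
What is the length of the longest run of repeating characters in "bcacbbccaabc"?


Input: "bcacbbccaabc"
Scanning for longest run:
  Position 1 ('c'): new char, reset run to 1
  Position 2 ('a'): new char, reset run to 1
  Position 3 ('c'): new char, reset run to 1
  Position 4 ('b'): new char, reset run to 1
  Position 5 ('b'): continues run of 'b', length=2
  Position 6 ('c'): new char, reset run to 1
  Position 7 ('c'): continues run of 'c', length=2
  Position 8 ('a'): new char, reset run to 1
  Position 9 ('a'): continues run of 'a', length=2
  Position 10 ('b'): new char, reset run to 1
  Position 11 ('c'): new char, reset run to 1
Longest run: 'b' with length 2

2


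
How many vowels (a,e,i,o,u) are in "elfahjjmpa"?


Input: elfahjjmpa
Checking each character:
  'e' at position 0: vowel (running total: 1)
  'l' at position 1: consonant
  'f' at position 2: consonant
  'a' at position 3: vowel (running total: 2)
  'h' at position 4: consonant
  'j' at position 5: consonant
  'j' at position 6: consonant
  'm' at position 7: consonant
  'p' at position 8: consonant
  'a' at position 9: vowel (running total: 3)
Total vowels: 3

3


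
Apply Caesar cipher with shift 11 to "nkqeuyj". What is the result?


Caesar cipher: shift "nkqeuyj" by 11
  'n' (pos 13) + 11 = pos 24 = 'y'
  'k' (pos 10) + 11 = pos 21 = 'v'
  'q' (pos 16) + 11 = pos 1 = 'b'
  'e' (pos 4) + 11 = pos 15 = 'p'
  'u' (pos 20) + 11 = pos 5 = 'f'
  'y' (pos 24) + 11 = pos 9 = 'j'
  'j' (pos 9) + 11 = pos 20 = 'u'
Result: yvbpfju

yvbpfju


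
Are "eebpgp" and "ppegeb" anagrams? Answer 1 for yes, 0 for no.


Strings: "eebpgp", "ppegeb"
Sorted first:  beegpp
Sorted second: beegpp
Sorted forms match => anagrams

1


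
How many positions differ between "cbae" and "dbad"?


Comparing "cbae" and "dbad" position by position:
  Position 0: 'c' vs 'd' => DIFFER
  Position 1: 'b' vs 'b' => same
  Position 2: 'a' vs 'a' => same
  Position 3: 'e' vs 'd' => DIFFER
Positions that differ: 2

2


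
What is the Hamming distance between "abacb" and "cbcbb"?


Comparing "abacb" and "cbcbb" position by position:
  Position 0: 'a' vs 'c' => differ
  Position 1: 'b' vs 'b' => same
  Position 2: 'a' vs 'c' => differ
  Position 3: 'c' vs 'b' => differ
  Position 4: 'b' vs 'b' => same
Total differences (Hamming distance): 3

3


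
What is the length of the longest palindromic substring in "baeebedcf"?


Input: "baeebedcf"
Checking substrings for palindromes:
  [3:6] "ebe" (len 3) => palindrome
  [2:4] "ee" (len 2) => palindrome
Longest palindromic substring: "ebe" with length 3

3


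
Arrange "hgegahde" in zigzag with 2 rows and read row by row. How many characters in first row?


Zigzag "hgegahde" into 2 rows:
Placing characters:
  'h' => row 0
  'g' => row 1
  'e' => row 0
  'g' => row 1
  'a' => row 0
  'h' => row 1
  'd' => row 0
  'e' => row 1
Rows:
  Row 0: "head"
  Row 1: "gghe"
First row length: 4

4


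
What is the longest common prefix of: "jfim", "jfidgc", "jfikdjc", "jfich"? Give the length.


Words: jfim, jfidgc, jfikdjc, jfich
  Position 0: all 'j' => match
  Position 1: all 'f' => match
  Position 2: all 'i' => match
  Position 3: ('m', 'd', 'k', 'c') => mismatch, stop
LCP = "jfi" (length 3)

3


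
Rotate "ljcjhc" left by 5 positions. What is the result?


Input: "ljcjhc", rotate left by 5
First 5 characters: "ljcjh"
Remaining characters: "c"
Concatenate remaining + first: "c" + "ljcjh" = "cljcjh"

cljcjh


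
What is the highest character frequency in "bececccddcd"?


Input: bececccddcd
Character counts:
  'b': 1
  'c': 5
  'd': 3
  'e': 2
Maximum frequency: 5

5


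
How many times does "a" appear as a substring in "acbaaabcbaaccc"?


Searching for "a" in "acbaaabcbaaccc"
Scanning each position:
  Position 0: "a" => MATCH
  Position 1: "c" => no
  Position 2: "b" => no
  Position 3: "a" => MATCH
  Position 4: "a" => MATCH
  Position 5: "a" => MATCH
  Position 6: "b" => no
  Position 7: "c" => no
  Position 8: "b" => no
  Position 9: "a" => MATCH
  Position 10: "a" => MATCH
  Position 11: "c" => no
  Position 12: "c" => no
  Position 13: "c" => no
Total occurrences: 6

6


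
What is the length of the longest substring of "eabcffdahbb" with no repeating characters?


Input: "eabcffdahbb"
Sliding window (track last position of each char):
  Position 0 ('e'): window [0,0] length 1 -- new best
  Position 1 ('a'): window [0,1] length 2 -- new best
  Position 2 ('b'): window [0,2] length 3 -- new best
  Position 3 ('c'): window [0,3] length 4 -- new best
  Position 4 ('f'): window [0,4] length 5 -- new best
  Position 5 ('f'): repeat (last at 4), move window start to 5
  Position 5 ('f'): window [5,5] length 1
  Position 6 ('d'): window [5,6] length 2
  Position 7 ('a'): window [5,7] length 3
  Position 8 ('h'): window [5,8] length 4
  Position 9 ('b'): window [5,9] length 5
  Position 10 ('b'): repeat (last at 9), move window start to 10
  Position 10 ('b'): window [10,10] length 1
Longest substring with no repeats: "eabcf" with length 5

5


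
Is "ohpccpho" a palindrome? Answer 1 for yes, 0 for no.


Input: ohpccpho
Reversed: ohpccpho
  Compare pos 0 ('o') with pos 7 ('o'): match
  Compare pos 1 ('h') with pos 6 ('h'): match
  Compare pos 2 ('p') with pos 5 ('p'): match
  Compare pos 3 ('c') with pos 4 ('c'): match
Result: palindrome

1


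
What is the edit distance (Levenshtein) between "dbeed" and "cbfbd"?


Computing edit distance: "dbeed" -> "cbfbd"
DP table:
           c    b    f    b    d
      0    1    2    3    4    5
  d   1    1    2    3    4    4
  b   2    2    1    2    3    4
  e   3    3    2    2    3    4
  e   4    4    3    3    3    4
  d   5    5    4    4    4    3
Edit distance = dp[5][5] = 3

3


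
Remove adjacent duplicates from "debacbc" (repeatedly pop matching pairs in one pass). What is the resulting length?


Input: debacbc
Stack-based adjacent duplicate removal:
  Read 'd': push. Stack: d
  Read 'e': push. Stack: de
  Read 'b': push. Stack: deb
  Read 'a': push. Stack: deba
  Read 'c': push. Stack: debac
  Read 'b': push. Stack: debacb
  Read 'c': push. Stack: debacbc
Final stack: "debacbc" (length 7)

7


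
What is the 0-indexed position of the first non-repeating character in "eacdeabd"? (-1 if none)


Input: eacdeabd
Character frequencies:
  'a': 2
  'b': 1
  'c': 1
  'd': 2
  'e': 2
Scanning left to right for freq == 1:
  Position 0 ('e'): freq=2, skip
  Position 1 ('a'): freq=2, skip
  Position 2 ('c'): unique! => answer = 2

2


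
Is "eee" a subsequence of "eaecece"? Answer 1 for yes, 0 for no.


Check if "eee" is a subsequence of "eaecece"
Greedy scan:
  Position 0 ('e'): matches sub[0] = 'e'
  Position 1 ('a'): no match needed
  Position 2 ('e'): matches sub[1] = 'e'
  Position 3 ('c'): no match needed
  Position 4 ('e'): matches sub[2] = 'e'
  Position 5 ('c'): no match needed
  Position 6 ('e'): no match needed
All 3 characters matched => is a subsequence

1


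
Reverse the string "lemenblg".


Input: lemenblg
Reading characters right to left:
  Position 7: 'g'
  Position 6: 'l'
  Position 5: 'b'
  Position 4: 'n'
  Position 3: 'e'
  Position 2: 'm'
  Position 1: 'e'
  Position 0: 'l'
Reversed: glbnemel

glbnemel


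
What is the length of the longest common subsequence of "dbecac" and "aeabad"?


LCS of "dbecac" and "aeabad"
DP table:
           a    e    a    b    a    d
      0    0    0    0    0    0    0
  d   0    0    0    0    0    0    1
  b   0    0    0    0    1    1    1
  e   0    0    1    1    1    1    1
  c   0    0    1    1    1    1    1
  a   0    1    1    2    2    2    2
  c   0    1    1    2    2    2    2
LCS length = dp[6][6] = 2

2


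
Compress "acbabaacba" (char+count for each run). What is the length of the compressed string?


Input: acbabaacba
Runs:
  'a' x 1 => "a1"
  'c' x 1 => "c1"
  'b' x 1 => "b1"
  'a' x 1 => "a1"
  'b' x 1 => "b1"
  'a' x 2 => "a2"
  'c' x 1 => "c1"
  'b' x 1 => "b1"
  'a' x 1 => "a1"
Compressed: "a1c1b1a1b1a2c1b1a1"
Compressed length: 18

18


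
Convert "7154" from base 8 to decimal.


Input: "7154" in base 8
Positional expansion:
  Digit '7' (value 7) x 8^3 = 3584
  Digit '1' (value 1) x 8^2 = 64
  Digit '5' (value 5) x 8^1 = 40
  Digit '4' (value 4) x 8^0 = 4
Sum = 3692

3692


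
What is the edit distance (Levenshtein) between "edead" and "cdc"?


Computing edit distance: "edead" -> "cdc"
DP table:
           c    d    c
      0    1    2    3
  e   1    1    2    3
  d   2    2    1    2
  e   3    3    2    2
  a   4    4    3    3
  d   5    5    4    4
Edit distance = dp[5][3] = 4

4


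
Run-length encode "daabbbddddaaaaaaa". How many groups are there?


Input: daabbbddddaaaaaaa
Scanning for consecutive runs:
  Group 1: 'd' x 1 (positions 0-0)
  Group 2: 'a' x 2 (positions 1-2)
  Group 3: 'b' x 3 (positions 3-5)
  Group 4: 'd' x 4 (positions 6-9)
  Group 5: 'a' x 7 (positions 10-16)
Total groups: 5

5


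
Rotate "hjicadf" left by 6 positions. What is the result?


Input: "hjicadf", rotate left by 6
First 6 characters: "hjicad"
Remaining characters: "f"
Concatenate remaining + first: "f" + "hjicad" = "fhjicad"

fhjicad


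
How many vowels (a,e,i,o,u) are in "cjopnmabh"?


Input: cjopnmabh
Checking each character:
  'c' at position 0: consonant
  'j' at position 1: consonant
  'o' at position 2: vowel (running total: 1)
  'p' at position 3: consonant
  'n' at position 4: consonant
  'm' at position 5: consonant
  'a' at position 6: vowel (running total: 2)
  'b' at position 7: consonant
  'h' at position 8: consonant
Total vowels: 2

2


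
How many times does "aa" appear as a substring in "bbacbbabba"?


Searching for "aa" in "bbacbbabba"
Scanning each position:
  Position 0: "bb" => no
  Position 1: "ba" => no
  Position 2: "ac" => no
  Position 3: "cb" => no
  Position 4: "bb" => no
  Position 5: "ba" => no
  Position 6: "ab" => no
  Position 7: "bb" => no
  Position 8: "ba" => no
Total occurrences: 0

0


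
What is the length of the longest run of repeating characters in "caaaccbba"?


Input: "caaaccbba"
Scanning for longest run:
  Position 1 ('a'): new char, reset run to 1
  Position 2 ('a'): continues run of 'a', length=2
  Position 3 ('a'): continues run of 'a', length=3
  Position 4 ('c'): new char, reset run to 1
  Position 5 ('c'): continues run of 'c', length=2
  Position 6 ('b'): new char, reset run to 1
  Position 7 ('b'): continues run of 'b', length=2
  Position 8 ('a'): new char, reset run to 1
Longest run: 'a' with length 3

3


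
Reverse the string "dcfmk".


Input: dcfmk
Reading characters right to left:
  Position 4: 'k'
  Position 3: 'm'
  Position 2: 'f'
  Position 1: 'c'
  Position 0: 'd'
Reversed: kmfcd

kmfcd


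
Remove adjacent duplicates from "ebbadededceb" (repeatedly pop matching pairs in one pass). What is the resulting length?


Input: ebbadededceb
Stack-based adjacent duplicate removal:
  Read 'e': push. Stack: e
  Read 'b': push. Stack: eb
  Read 'b': matches stack top 'b' => pop. Stack: e
  Read 'a': push. Stack: ea
  Read 'd': push. Stack: ead
  Read 'e': push. Stack: eade
  Read 'd': push. Stack: eaded
  Read 'e': push. Stack: eadede
  Read 'd': push. Stack: eadeded
  Read 'c': push. Stack: eadededc
  Read 'e': push. Stack: eadededce
  Read 'b': push. Stack: eadededceb
Final stack: "eadededceb" (length 10)

10


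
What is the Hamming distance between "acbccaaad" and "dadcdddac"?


Comparing "acbccaaad" and "dadcdddac" position by position:
  Position 0: 'a' vs 'd' => differ
  Position 1: 'c' vs 'a' => differ
  Position 2: 'b' vs 'd' => differ
  Position 3: 'c' vs 'c' => same
  Position 4: 'c' vs 'd' => differ
  Position 5: 'a' vs 'd' => differ
  Position 6: 'a' vs 'd' => differ
  Position 7: 'a' vs 'a' => same
  Position 8: 'd' vs 'c' => differ
Total differences (Hamming distance): 7

7


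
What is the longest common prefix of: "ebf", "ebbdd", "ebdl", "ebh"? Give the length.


Words: ebf, ebbdd, ebdl, ebh
  Position 0: all 'e' => match
  Position 1: all 'b' => match
  Position 2: ('f', 'b', 'd', 'h') => mismatch, stop
LCP = "eb" (length 2)

2


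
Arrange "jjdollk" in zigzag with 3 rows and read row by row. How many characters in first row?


Zigzag "jjdollk" into 3 rows:
Placing characters:
  'j' => row 0
  'j' => row 1
  'd' => row 2
  'o' => row 1
  'l' => row 0
  'l' => row 1
  'k' => row 2
Rows:
  Row 0: "jl"
  Row 1: "jol"
  Row 2: "dk"
First row length: 2

2


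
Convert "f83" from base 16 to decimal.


Input: "f83" in base 16
Positional expansion:
  Digit 'f' (value 15) x 16^2 = 3840
  Digit '8' (value 8) x 16^1 = 128
  Digit '3' (value 3) x 16^0 = 3
Sum = 3971

3971


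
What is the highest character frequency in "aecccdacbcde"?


Input: aecccdacbcde
Character counts:
  'a': 2
  'b': 1
  'c': 5
  'd': 2
  'e': 2
Maximum frequency: 5

5


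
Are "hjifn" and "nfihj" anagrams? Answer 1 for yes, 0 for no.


Strings: "hjifn", "nfihj"
Sorted first:  fhijn
Sorted second: fhijn
Sorted forms match => anagrams

1


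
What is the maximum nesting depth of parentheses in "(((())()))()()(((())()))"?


Input: "(((())()))()()(((())()))"
Tracking depth:
  Position 0 '(': depth becomes 1
  Position 1 '(': depth becomes 2
  Position 2 '(': depth becomes 3
  Position 3 '(': depth becomes 4
  Position 4 ')': depth becomes 3
  Position 5 ')': depth becomes 2
  Position 6 '(': depth becomes 3
  Position 7 ')': depth becomes 2
  Position 8 ')': depth becomes 1
  Position 9 ')': depth becomes 0
  Position 10 '(': depth becomes 1
  Position 11 ')': depth becomes 0
  Position 12 '(': depth becomes 1
  Position 13 ')': depth becomes 0
  Position 14 '(': depth becomes 1
  Position 15 '(': depth becomes 2
  Position 16 '(': depth becomes 3
  Position 17 '(': depth becomes 4
  Position 18 ')': depth becomes 3
  Position 19 ')': depth becomes 2
  Position 20 '(': depth becomes 3
  Position 21 ')': depth becomes 2
  Position 22 ')': depth becomes 1
  Position 23 ')': depth becomes 0
Maximum depth reached: 4

4


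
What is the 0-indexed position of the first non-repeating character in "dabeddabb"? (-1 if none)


Input: dabeddabb
Character frequencies:
  'a': 2
  'b': 3
  'd': 3
  'e': 1
Scanning left to right for freq == 1:
  Position 0 ('d'): freq=3, skip
  Position 1 ('a'): freq=2, skip
  Position 2 ('b'): freq=3, skip
  Position 3 ('e'): unique! => answer = 3

3


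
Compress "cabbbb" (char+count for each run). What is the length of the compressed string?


Input: cabbbb
Runs:
  'c' x 1 => "c1"
  'a' x 1 => "a1"
  'b' x 4 => "b4"
Compressed: "c1a1b4"
Compressed length: 6

6


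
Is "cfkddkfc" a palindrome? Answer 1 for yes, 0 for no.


Input: cfkddkfc
Reversed: cfkddkfc
  Compare pos 0 ('c') with pos 7 ('c'): match
  Compare pos 1 ('f') with pos 6 ('f'): match
  Compare pos 2 ('k') with pos 5 ('k'): match
  Compare pos 3 ('d') with pos 4 ('d'): match
Result: palindrome

1


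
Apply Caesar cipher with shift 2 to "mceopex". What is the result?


Caesar cipher: shift "mceopex" by 2
  'm' (pos 12) + 2 = pos 14 = 'o'
  'c' (pos 2) + 2 = pos 4 = 'e'
  'e' (pos 4) + 2 = pos 6 = 'g'
  'o' (pos 14) + 2 = pos 16 = 'q'
  'p' (pos 15) + 2 = pos 17 = 'r'
  'e' (pos 4) + 2 = pos 6 = 'g'
  'x' (pos 23) + 2 = pos 25 = 'z'
Result: oegqrgz

oegqrgz


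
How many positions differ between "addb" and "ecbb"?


Comparing "addb" and "ecbb" position by position:
  Position 0: 'a' vs 'e' => DIFFER
  Position 1: 'd' vs 'c' => DIFFER
  Position 2: 'd' vs 'b' => DIFFER
  Position 3: 'b' vs 'b' => same
Positions that differ: 3

3


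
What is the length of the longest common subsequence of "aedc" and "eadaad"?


LCS of "aedc" and "eadaad"
DP table:
           e    a    d    a    a    d
      0    0    0    0    0    0    0
  a   0    0    1    1    1    1    1
  e   0    1    1    1    1    1    1
  d   0    1    1    2    2    2    2
  c   0    1    1    2    2    2    2
LCS length = dp[4][6] = 2

2


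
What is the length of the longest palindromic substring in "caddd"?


Input: "caddd"
Checking substrings for palindromes:
  [2:5] "ddd" (len 3) => palindrome
  [2:4] "dd" (len 2) => palindrome
  [3:5] "dd" (len 2) => palindrome
Longest palindromic substring: "ddd" with length 3

3


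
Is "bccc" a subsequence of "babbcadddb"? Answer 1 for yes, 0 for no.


Check if "bccc" is a subsequence of "babbcadddb"
Greedy scan:
  Position 0 ('b'): matches sub[0] = 'b'
  Position 1 ('a'): no match needed
  Position 2 ('b'): no match needed
  Position 3 ('b'): no match needed
  Position 4 ('c'): matches sub[1] = 'c'
  Position 5 ('a'): no match needed
  Position 6 ('d'): no match needed
  Position 7 ('d'): no match needed
  Position 8 ('d'): no match needed
  Position 9 ('b'): no match needed
Only matched 2/4 characters => not a subsequence

0


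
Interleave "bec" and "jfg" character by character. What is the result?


Interleaving "bec" and "jfg":
  Position 0: 'b' from first, 'j' from second => "bj"
  Position 1: 'e' from first, 'f' from second => "ef"
  Position 2: 'c' from first, 'g' from second => "cg"
Result: bjefcg

bjefcg


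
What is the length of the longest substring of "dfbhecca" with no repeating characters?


Input: "dfbhecca"
Sliding window (track last position of each char):
  Position 0 ('d'): window [0,0] length 1 -- new best
  Position 1 ('f'): window [0,1] length 2 -- new best
  Position 2 ('b'): window [0,2] length 3 -- new best
  Position 3 ('h'): window [0,3] length 4 -- new best
  Position 4 ('e'): window [0,4] length 5 -- new best
  Position 5 ('c'): window [0,5] length 6 -- new best
  Position 6 ('c'): repeat (last at 5), move window start to 6
  Position 6 ('c'): window [6,6] length 1
  Position 7 ('a'): window [6,7] length 2
Longest substring with no repeats: "dfbhec" with length 6

6


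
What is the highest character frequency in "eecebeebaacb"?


Input: eecebeebaacb
Character counts:
  'a': 2
  'b': 3
  'c': 2
  'e': 5
Maximum frequency: 5

5


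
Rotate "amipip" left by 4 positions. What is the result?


Input: "amipip", rotate left by 4
First 4 characters: "amip"
Remaining characters: "ip"
Concatenate remaining + first: "ip" + "amip" = "ipamip"

ipamip


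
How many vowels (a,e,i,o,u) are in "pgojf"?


Input: pgojf
Checking each character:
  'p' at position 0: consonant
  'g' at position 1: consonant
  'o' at position 2: vowel (running total: 1)
  'j' at position 3: consonant
  'f' at position 4: consonant
Total vowels: 1

1


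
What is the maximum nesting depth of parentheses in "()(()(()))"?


Input: "()(()(()))"
Tracking depth:
  Position 0 '(': depth becomes 1
  Position 1 ')': depth becomes 0
  Position 2 '(': depth becomes 1
  Position 3 '(': depth becomes 2
  Position 4 ')': depth becomes 1
  Position 5 '(': depth becomes 2
  Position 6 '(': depth becomes 3
  Position 7 ')': depth becomes 2
  Position 8 ')': depth becomes 1
  Position 9 ')': depth becomes 0
Maximum depth reached: 3

3


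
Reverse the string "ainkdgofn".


Input: ainkdgofn
Reading characters right to left:
  Position 8: 'n'
  Position 7: 'f'
  Position 6: 'o'
  Position 5: 'g'
  Position 4: 'd'
  Position 3: 'k'
  Position 2: 'n'
  Position 1: 'i'
  Position 0: 'a'
Reversed: nfogdknia

nfogdknia


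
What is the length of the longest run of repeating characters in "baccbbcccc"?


Input: "baccbbcccc"
Scanning for longest run:
  Position 1 ('a'): new char, reset run to 1
  Position 2 ('c'): new char, reset run to 1
  Position 3 ('c'): continues run of 'c', length=2
  Position 4 ('b'): new char, reset run to 1
  Position 5 ('b'): continues run of 'b', length=2
  Position 6 ('c'): new char, reset run to 1
  Position 7 ('c'): continues run of 'c', length=2
  Position 8 ('c'): continues run of 'c', length=3
  Position 9 ('c'): continues run of 'c', length=4
Longest run: 'c' with length 4

4


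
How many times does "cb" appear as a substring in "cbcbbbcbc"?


Searching for "cb" in "cbcbbbcbc"
Scanning each position:
  Position 0: "cb" => MATCH
  Position 1: "bc" => no
  Position 2: "cb" => MATCH
  Position 3: "bb" => no
  Position 4: "bb" => no
  Position 5: "bc" => no
  Position 6: "cb" => MATCH
  Position 7: "bc" => no
Total occurrences: 3

3


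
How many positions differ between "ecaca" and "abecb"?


Comparing "ecaca" and "abecb" position by position:
  Position 0: 'e' vs 'a' => DIFFER
  Position 1: 'c' vs 'b' => DIFFER
  Position 2: 'a' vs 'e' => DIFFER
  Position 3: 'c' vs 'c' => same
  Position 4: 'a' vs 'b' => DIFFER
Positions that differ: 4

4


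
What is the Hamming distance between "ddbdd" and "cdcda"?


Comparing "ddbdd" and "cdcda" position by position:
  Position 0: 'd' vs 'c' => differ
  Position 1: 'd' vs 'd' => same
  Position 2: 'b' vs 'c' => differ
  Position 3: 'd' vs 'd' => same
  Position 4: 'd' vs 'a' => differ
Total differences (Hamming distance): 3

3
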